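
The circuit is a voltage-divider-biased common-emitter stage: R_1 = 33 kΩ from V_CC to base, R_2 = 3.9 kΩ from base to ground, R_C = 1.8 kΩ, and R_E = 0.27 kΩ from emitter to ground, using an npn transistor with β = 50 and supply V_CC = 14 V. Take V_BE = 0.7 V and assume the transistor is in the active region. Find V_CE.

Thevenize the base divider: V_Th = V_CC·R_2/(R_1+R_2) = 14×3.9/36.9 = 1.48 V, R_Th = R_1‖R_2 = 3.49 kΩ.
Base-emitter loop: V_Th = I_B·R_Th + V_BE + (β+1)I_B·R_E, so I_B = (1.48 − 0.7) / (3.49 + 51×0.27) = 0.0452 mA.
I_C = β·I_B = 50×0.0452 = 2.26 mA, and I_E = (β+1)I_B = 2.3 mA.
V_CE = V_CC − I_C·R_C − I_E·R_E = 14 − 2.26×1.8 − 2.3×0.27 = 9.31 V.
V_CE = 9.31 V > 0.2 V confirms active-region operation.

V_CE ≈ 9.3 V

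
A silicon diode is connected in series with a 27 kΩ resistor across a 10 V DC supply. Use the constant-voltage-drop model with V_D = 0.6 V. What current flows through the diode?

I ≈ 0.35 mA

KVL around the loop: 10 = V_D + I·R = 0.6 + I × 27 kΩ.
So I = (10 − 0.6) / 27 kΩ = 9.4 / 27 = 0.348 mA.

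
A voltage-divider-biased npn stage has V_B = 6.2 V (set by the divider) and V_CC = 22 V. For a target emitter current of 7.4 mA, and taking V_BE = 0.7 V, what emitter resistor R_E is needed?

V_E = V_B − V_BE = 6.2 − 0.7 = 5.5 V.
R_E = V_E / I_E = 5.5 / 7.4 = 0.743 kΩ.

R_E ≈ 0.74 kΩ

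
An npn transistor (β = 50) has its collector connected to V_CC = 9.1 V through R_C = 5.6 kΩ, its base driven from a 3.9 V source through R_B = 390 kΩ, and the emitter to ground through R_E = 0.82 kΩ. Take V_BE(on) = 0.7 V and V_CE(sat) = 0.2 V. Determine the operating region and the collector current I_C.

active; I_C ≈ 0.37 mA

Assume active. Base-emitter loop: I_B = (V_BB − V_BE)/(R_B + (β+1)R_E) = (3.9 − 0.7)/(390 + 51×0.82) = 0.00741 mA.
I_C = β·I_B = 50×0.00741 = 0.371 mA.
V_CE = V_CC − I_C·R_C − I_E·R_E = 9.1 − 0.371×5.6 − 0.378×0.82 = 6.72 V > V_CE(sat), so the active-region assumption holds.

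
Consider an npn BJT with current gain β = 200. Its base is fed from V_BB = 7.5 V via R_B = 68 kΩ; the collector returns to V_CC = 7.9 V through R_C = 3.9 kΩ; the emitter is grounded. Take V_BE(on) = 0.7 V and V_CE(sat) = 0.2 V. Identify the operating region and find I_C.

Assume active: I_B = (7.5 − 0.7)/68 = 0.1 mA, giving I_C = β·I_B = 20 mA.
But then V_CE = 7.9 − 20×3.9 = -70.1 V < V_CE(sat) = 0.2 V — impossible in the active region.
So the transistor is saturated. With V_CE = 0.2 V, I_C = (V_CC − 0.2)/R_C = 7.7/3.9 = 1.97 mA.
Check: β·I_B = 20 mA > I_C = 1.97 mA, confirming saturation.

saturation; I_C ≈ 2 mA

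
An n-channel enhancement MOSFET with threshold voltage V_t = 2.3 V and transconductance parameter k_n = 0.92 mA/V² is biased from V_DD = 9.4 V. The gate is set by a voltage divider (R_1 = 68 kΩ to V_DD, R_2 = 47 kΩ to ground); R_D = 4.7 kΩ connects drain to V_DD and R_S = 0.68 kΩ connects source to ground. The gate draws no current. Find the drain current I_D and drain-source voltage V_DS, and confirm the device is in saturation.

I_D ≈ 0.59 mA, V_DS ≈ 6.2 V

V_G = V_DD·R_2/(R_1+R_2) = 9.4×47/115 = 3.84 V.
Assume saturation: I_D = (k_n/2)(V_GS − V_t)² with V_GS = V_G − I_D·R_S = 3.84 − 0.68·I_D.
Substituting gives 0.213·I_D² − 1.96·I_D + 1.09 = 0, with roots I_D = 0.595 or 8.64 mA.
The root I_D = 8.64 mA gives V_GS = -2.03 V ≤ V_t, so take I_D = 0.595 mA.
Then V_GS = 3.44 V and V_DS = V_DD − I_D(R_D+R_S) = 9.4 − 0.595×5.38 = 6.2 V.
Saturation requires V_DS ≥ V_GS − V_t = 1.14 V; 6.2 ≥ 1.14 ✓.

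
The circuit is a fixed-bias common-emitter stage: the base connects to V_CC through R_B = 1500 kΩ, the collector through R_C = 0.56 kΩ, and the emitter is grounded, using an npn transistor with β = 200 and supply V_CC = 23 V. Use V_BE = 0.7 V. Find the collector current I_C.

Base loop: V_CC = I_B·R_B + V_BE, so I_B = (23 − 0.7)/1500 kΩ = 0.0149 mA.
In the active region I_C = β·I_B = 200 × 0.0149 = 2.97 mA.
Collector loop: V_CE = V_CC − I_C·R_C = 23 − 2.97×0.56 = 21.3 V.
Since V_CE = 21.3 V > V_CE(sat) ≈ 0.2 V, the transistor is in the active region as assumed.

I_C ≈ 3 mA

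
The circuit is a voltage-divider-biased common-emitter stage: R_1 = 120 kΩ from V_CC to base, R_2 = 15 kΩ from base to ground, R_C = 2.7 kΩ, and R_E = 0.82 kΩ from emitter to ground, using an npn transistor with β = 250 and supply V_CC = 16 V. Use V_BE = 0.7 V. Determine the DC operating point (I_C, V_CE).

Thevenize the base divider: V_Th = V_CC·R_2/(R_1+R_2) = 16×15/135 = 1.78 V, R_Th = R_1‖R_2 = 13.3 kΩ.
Base-emitter loop: V_Th = I_B·R_Th + V_BE + (β+1)I_B·R_E, so I_B = (1.78 − 0.7) / (13.3 + 251×0.82) = 0.00492 mA.
I_C = β·I_B = 250×0.00492 = 1.23 mA, and I_E = (β+1)I_B = 1.23 mA.
V_CE = V_CC − I_C·R_C − I_E·R_E = 16 − 1.23×2.7 − 1.23×0.82 = 11.7 V.
V_CE = 11.7 V > 0.2 V confirms active-region operation.

I_C ≈ 1.2 mA, V_CE ≈ 12 V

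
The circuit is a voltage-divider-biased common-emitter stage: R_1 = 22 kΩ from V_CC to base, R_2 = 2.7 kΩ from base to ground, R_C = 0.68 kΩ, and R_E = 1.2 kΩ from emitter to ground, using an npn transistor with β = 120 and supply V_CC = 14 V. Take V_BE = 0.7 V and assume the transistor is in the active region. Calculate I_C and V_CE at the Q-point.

Thevenize the base divider: V_Th = V_CC·R_2/(R_1+R_2) = 14×2.7/24.7 = 1.53 V, R_Th = R_1‖R_2 = 2.4 kΩ.
Base-emitter loop: V_Th = I_B·R_Th + V_BE + (β+1)I_B·R_E, so I_B = (1.53 − 0.7) / (2.4 + 121×1.2) = 0.00563 mA.
I_C = β·I_B = 120×0.00563 = 0.675 mA, and I_E = (β+1)I_B = 0.681 mA.
V_CE = V_CC − I_C·R_C − I_E·R_E = 14 − 0.675×0.68 − 0.681×1.2 = 12.7 V.
V_CE = 12.7 V > 0.2 V confirms active-region operation.

I_C ≈ 0.68 mA, V_CE ≈ 13 V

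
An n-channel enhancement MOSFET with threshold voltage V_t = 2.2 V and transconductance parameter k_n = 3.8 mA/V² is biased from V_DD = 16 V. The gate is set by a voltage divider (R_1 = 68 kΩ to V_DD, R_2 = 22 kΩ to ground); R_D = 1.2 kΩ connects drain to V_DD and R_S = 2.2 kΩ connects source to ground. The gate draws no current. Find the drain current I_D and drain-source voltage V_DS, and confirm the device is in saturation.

V_G = V_DD·R_2/(R_1+R_2) = 16×22/90 = 3.91 V.
Assume saturation: I_D = (k_n/2)(V_GS − V_t)² with V_GS = V_G − I_D·R_S = 3.91 − 2.2·I_D.
Substituting gives 9.2·I_D² − 15.3·I_D + 5.56 = 0, with roots I_D = 0.536 or 1.13 mA.
The root I_D = 1.13 mA gives V_GS = 1.43 V ≤ V_t, so take I_D = 0.536 mA.
Then V_GS = 2.73 V and V_DS = V_DD − I_D(R_D+R_S) = 16 − 0.536×3.4 = 14.2 V.
Saturation requires V_DS ≥ V_GS − V_t = 0.531 V; 14.2 ≥ 0.531 ✓.

I_D ≈ 0.54 mA, V_DS ≈ 14 V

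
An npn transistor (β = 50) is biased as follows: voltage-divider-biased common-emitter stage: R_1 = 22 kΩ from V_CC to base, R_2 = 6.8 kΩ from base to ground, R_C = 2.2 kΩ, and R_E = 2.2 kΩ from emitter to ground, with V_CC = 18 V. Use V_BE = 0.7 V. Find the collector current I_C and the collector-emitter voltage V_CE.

Thevenize the base divider: V_Th = V_CC·R_2/(R_1+R_2) = 18×6.8/28.8 = 4.25 V, R_Th = R_1‖R_2 = 5.19 kΩ.
Base-emitter loop: V_Th = I_B·R_Th + V_BE + (β+1)I_B·R_E, so I_B = (4.25 − 0.7) / (5.19 + 51×2.2) = 0.0302 mA.
I_C = β·I_B = 50×0.0302 = 1.51 mA, and I_E = (β+1)I_B = 1.54 mA.
V_CE = V_CC − I_C·R_C − I_E·R_E = 18 − 1.51×2.2 − 1.54×2.2 = 11.3 V.
V_CE = 11.3 V > 0.2 V confirms active-region operation.

I_C ≈ 1.5 mA, V_CE ≈ 11 V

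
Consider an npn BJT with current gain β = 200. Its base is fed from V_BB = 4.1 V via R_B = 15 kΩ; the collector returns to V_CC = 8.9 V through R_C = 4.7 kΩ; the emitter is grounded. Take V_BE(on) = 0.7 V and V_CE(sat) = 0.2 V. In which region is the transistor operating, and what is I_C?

saturation; I_C ≈ 1.9 mA

Assume active: I_B = (4.1 − 0.7)/15 = 0.227 mA, giving I_C = β·I_B = 45.3 mA.
But then V_CE = 8.9 − 45.3×4.7 = -204 V < V_CE(sat) = 0.2 V — impossible in the active region.
So the transistor is saturated. With V_CE = 0.2 V, I_C = (V_CC − 0.2)/R_C = 8.7/4.7 = 1.85 mA.
Check: β·I_B = 45.3 mA > I_C = 1.85 mA, confirming saturation.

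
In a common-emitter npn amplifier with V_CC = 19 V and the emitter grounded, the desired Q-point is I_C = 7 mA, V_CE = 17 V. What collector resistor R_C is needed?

R_C ≈ 0.29 kΩ

Collector loop: V_CC = I_C·R_C + V_CE.
R_C = (V_CC − V_CE)/I_C = (19 − 17)/7 = 0.286 kΩ.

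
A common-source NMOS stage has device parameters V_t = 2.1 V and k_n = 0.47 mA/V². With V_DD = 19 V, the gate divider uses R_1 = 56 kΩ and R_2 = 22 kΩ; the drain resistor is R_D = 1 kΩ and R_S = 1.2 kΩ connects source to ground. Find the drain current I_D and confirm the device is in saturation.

I_D ≈ 1 mA

V_G = V_DD·R_2/(R_1+R_2) = 19×22/78 = 5.36 V.
Assume saturation: I_D = (k_n/2)(V_GS − V_t)² with V_GS = V_G − I_D·R_S = 5.36 − 1.2·I_D.
Substituting gives 0.338·I_D² − 2.84·I_D + 2.5 = 0, with roots I_D = 0.998 or 7.39 mA.
The root I_D = 7.39 mA gives V_GS = -3.51 V ≤ V_t, so take I_D = 0.998 mA.
Then V_GS = 4.16 V and V_DS = V_DD − I_D(R_D+R_S) = 19 − 0.998×2.2 = 16.8 V.
Saturation requires V_DS ≥ V_GS − V_t = 2.06 V; 16.8 ≥ 2.06 ✓.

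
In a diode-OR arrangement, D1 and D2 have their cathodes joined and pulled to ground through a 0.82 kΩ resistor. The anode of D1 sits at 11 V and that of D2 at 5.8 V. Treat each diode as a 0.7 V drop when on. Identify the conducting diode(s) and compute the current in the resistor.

Assume both conduct. Then node N would need to be at both 11−0.7 = 10.3 V and 5.8−0.7 = 5.1 V, which is impossible.
Assume only D1 conducts: V_N = 11 − 0.7 = 10.3 V, so I_R = 10.3/0.82 = 12.6 mA.
Check D2: its anode-to-cathode voltage is 5.8 − 10.3 = -4.5 V < 0.7 V, so it is off. The assumption is consistent.

Only D1 conducts; I_R ≈ 13 mA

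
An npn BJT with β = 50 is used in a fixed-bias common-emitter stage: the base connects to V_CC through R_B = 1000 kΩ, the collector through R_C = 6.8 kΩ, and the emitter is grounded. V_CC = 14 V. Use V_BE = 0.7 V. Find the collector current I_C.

I_C ≈ 0.67 mA

Base loop: V_CC = I_B·R_B + V_BE, so I_B = (14 − 0.7)/1000 kΩ = 0.0133 mA.
In the active region I_C = β·I_B = 50 × 0.0133 = 0.665 mA.
Collector loop: V_CE = V_CC − I_C·R_C = 14 − 0.665×6.8 = 9.48 V.
Since V_CE = 9.48 V > V_CE(sat) ≈ 0.2 V, the transistor is in the active region as assumed.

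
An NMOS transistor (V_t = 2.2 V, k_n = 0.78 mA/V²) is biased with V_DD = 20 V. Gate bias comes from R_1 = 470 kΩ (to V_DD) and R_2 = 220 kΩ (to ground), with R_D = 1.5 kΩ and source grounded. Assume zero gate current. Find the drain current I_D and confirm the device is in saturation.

V_G = V_DD·R_2/(R_1+R_2) = 20×220/690 = 6.38 V. With the source grounded, V_GS = V_G = 6.38 V.
Assume saturation: I_D = (k_n/2)(V_GS − V_t)² = (0.78/2)×(6.38 − 2.2)² = 0.39×4.18² = 6.8 mA.
V_DS = V_DD − I_D·R_D = 20 − 6.8×1.5 = 9.79 V.
Saturation requires V_DS ≥ V_GS − V_t = 4.18 V; 9.79 ≥ 4.18 ✓.

I_D ≈ 6.8 mA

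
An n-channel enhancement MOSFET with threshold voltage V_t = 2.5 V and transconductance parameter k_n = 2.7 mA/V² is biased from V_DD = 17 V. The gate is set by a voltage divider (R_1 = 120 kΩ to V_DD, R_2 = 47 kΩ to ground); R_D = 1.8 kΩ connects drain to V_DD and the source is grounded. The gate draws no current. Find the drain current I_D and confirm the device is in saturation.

I_D ≈ 7 mA

V_G = V_DD·R_2/(R_1+R_2) = 17×47/167 = 4.78 V. With the source grounded, V_GS = V_G = 4.78 V.
Assume saturation: I_D = (k_n/2)(V_GS − V_t)² = (2.7/2)×(4.78 − 2.5)² = 1.35×2.28² = 7.05 mA.
V_DS = V_DD − I_D·R_D = 17 − 7.05×1.8 = 4.32 V.
Saturation requires V_DS ≥ V_GS − V_t = 2.28 V; 4.32 ≥ 2.28 ✓.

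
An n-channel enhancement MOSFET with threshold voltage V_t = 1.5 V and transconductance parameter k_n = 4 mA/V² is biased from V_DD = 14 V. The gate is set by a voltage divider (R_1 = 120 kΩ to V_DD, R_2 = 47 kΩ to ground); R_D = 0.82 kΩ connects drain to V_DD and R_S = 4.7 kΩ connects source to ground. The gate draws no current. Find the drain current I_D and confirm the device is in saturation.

I_D ≈ 0.42 mA

V_G = V_DD·R_2/(R_1+R_2) = 14×47/167 = 3.94 V.
Assume saturation: I_D = (k_n/2)(V_GS − V_t)² with V_GS = V_G − I_D·R_S = 3.94 − 4.7·I_D.
Substituting gives 44.2·I_D² − 46.9·I_D + 11.9 = 0, with roots I_D = 0.421 or 0.639 mA.
The root I_D = 0.639 mA gives V_GS = 0.935 V ≤ V_t, so take I_D = 0.421 mA.
Then V_GS = 1.96 V and V_DS = V_DD − I_D(R_D+R_S) = 14 − 0.421×5.52 = 11.7 V.
Saturation requires V_DS ≥ V_GS − V_t = 0.459 V; 11.7 ≥ 0.459 ✓.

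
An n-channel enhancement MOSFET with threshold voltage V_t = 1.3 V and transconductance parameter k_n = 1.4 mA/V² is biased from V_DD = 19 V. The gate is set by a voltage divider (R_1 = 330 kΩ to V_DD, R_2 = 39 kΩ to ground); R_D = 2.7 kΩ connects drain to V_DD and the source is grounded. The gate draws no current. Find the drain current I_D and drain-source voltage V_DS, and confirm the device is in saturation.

I_D ≈ 0.35 mA, V_DS ≈ 18 V

V_G = V_DD·R_2/(R_1+R_2) = 19×39/369 = 2.01 V. With the source grounded, V_GS = V_G = 2.01 V.
Assume saturation: I_D = (k_n/2)(V_GS − V_t)² = (1.4/2)×(2.01 − 1.3)² = 0.7×0.708² = 0.351 mA.
V_DS = V_DD − I_D·R_D = 19 − 0.351×2.7 = 18.1 V.
Saturation requires V_DS ≥ V_GS − V_t = 0.708 V; 18.1 ≥ 0.708 ✓.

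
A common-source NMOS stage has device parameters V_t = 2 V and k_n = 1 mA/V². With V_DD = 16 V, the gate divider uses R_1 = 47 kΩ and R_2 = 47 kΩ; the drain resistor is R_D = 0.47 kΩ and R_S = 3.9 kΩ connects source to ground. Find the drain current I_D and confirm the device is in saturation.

V_G = V_DD·R_2/(R_1+R_2) = 16×47/94 = 8 V.
Assume saturation: I_D = (k_n/2)(V_GS − V_t)² with V_GS = V_G − I_D·R_S = 8 − 3.9·I_D.
Substituting gives 7.6·I_D² − 24.4·I_D + 18 = 0, with roots I_D = 1.15 or 2.06 mA.
The root I_D = 2.06 mA gives V_GS = -0.0292 V ≤ V_t, so take I_D = 1.15 mA.
Then V_GS = 3.52 V and V_DS = V_DD − I_D(R_D+R_S) = 16 − 1.15×4.37 = 11 V.
Saturation requires V_DS ≥ V_GS − V_t = 1.52 V; 11 ≥ 1.52 ✓.

I_D ≈ 1.1 mA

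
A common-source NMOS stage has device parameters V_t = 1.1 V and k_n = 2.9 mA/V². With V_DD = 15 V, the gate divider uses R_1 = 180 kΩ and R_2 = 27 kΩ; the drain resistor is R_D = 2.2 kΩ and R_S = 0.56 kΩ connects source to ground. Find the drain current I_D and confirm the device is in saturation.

I_D ≈ 0.49 mA

V_G = V_DD·R_2/(R_1+R_2) = 15×27/207 = 1.96 V.
Assume saturation: I_D = (k_n/2)(V_GS − V_t)² with V_GS = V_G − I_D·R_S = 1.96 − 0.56·I_D.
Substituting gives 0.455·I_D² − 2.39·I_D + 1.06 = 0, with roots I_D = 0.491 or 4.77 mA.
The root I_D = 4.77 mA gives V_GS = -0.713 V ≤ V_t, so take I_D = 0.491 mA.
Then V_GS = 1.68 V and V_DS = V_DD − I_D(R_D+R_S) = 15 − 0.491×2.76 = 13.6 V.
Saturation requires V_DS ≥ V_GS − V_t = 0.582 V; 13.6 ≥ 0.582 ✓.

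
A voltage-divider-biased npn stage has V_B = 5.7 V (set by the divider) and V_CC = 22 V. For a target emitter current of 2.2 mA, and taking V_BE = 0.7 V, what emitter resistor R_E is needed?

V_E = V_B − V_BE = 5.7 − 0.7 = 5 V.
R_E = V_E / I_E = 5 / 2.2 = 2.27 kΩ.

R_E ≈ 2.3 kΩ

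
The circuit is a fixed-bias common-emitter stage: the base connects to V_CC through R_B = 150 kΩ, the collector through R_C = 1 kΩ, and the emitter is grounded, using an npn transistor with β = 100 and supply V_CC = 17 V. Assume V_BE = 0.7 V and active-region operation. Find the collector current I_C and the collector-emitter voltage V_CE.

Base loop: V_CC = I_B·R_B + V_BE, so I_B = (17 − 0.7)/150 kΩ = 0.109 mA.
In the active region I_C = β·I_B = 100 × 0.109 = 10.9 mA.
Collector loop: V_CE = V_CC − I_C·R_C = 17 − 10.9×1 = 6.13 V.
Since V_CE = 6.13 V > V_CE(sat) ≈ 0.2 V, the transistor is in the active region as assumed.

I_C ≈ 11 mA, V_CE ≈ 6.1 V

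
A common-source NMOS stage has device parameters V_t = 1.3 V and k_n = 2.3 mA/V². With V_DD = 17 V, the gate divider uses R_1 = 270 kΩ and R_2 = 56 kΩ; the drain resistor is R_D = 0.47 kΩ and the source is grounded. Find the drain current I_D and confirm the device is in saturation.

I_D ≈ 3 mA

V_G = V_DD·R_2/(R_1+R_2) = 17×56/326 = 2.92 V. With the source grounded, V_GS = V_G = 2.92 V.
Assume saturation: I_D = (k_n/2)(V_GS − V_t)² = (2.3/2)×(2.92 − 1.3)² = 1.15×1.62² = 3.02 mA.
V_DS = V_DD − I_D·R_D = 17 − 3.02×0.47 = 15.6 V.
Saturation requires V_DS ≥ V_GS − V_t = 1.62 V; 15.6 ≥ 1.62 ✓.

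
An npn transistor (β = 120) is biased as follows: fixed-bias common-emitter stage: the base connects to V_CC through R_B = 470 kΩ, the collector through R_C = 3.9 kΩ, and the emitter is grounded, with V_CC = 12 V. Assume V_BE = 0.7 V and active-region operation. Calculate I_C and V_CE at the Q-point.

I_C ≈ 2.9 mA, V_CE ≈ 0.75 V

Base loop: V_CC = I_B·R_B + V_BE, so I_B = (12 − 0.7)/470 kΩ = 0.024 mA.
In the active region I_C = β·I_B = 120 × 0.024 = 2.89 mA.
Collector loop: V_CE = V_CC − I_C·R_C = 12 − 2.89×3.9 = 0.748 V.
Since V_CE = 0.748 V > V_CE(sat) ≈ 0.2 V, the transistor is in the active region as assumed.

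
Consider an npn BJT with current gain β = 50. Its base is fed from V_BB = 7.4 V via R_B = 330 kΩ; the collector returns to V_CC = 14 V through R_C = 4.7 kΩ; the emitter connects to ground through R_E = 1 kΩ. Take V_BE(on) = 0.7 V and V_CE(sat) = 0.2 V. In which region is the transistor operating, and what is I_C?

active; I_C ≈ 0.88 mA

Assume active. Base-emitter loop: I_B = (V_BB − V_BE)/(R_B + (β+1)R_E) = (7.4 − 0.7)/(330 + 51×1) = 0.0176 mA.
I_C = β·I_B = 50×0.0176 = 0.879 mA.
V_CE = V_CC − I_C·R_C − I_E·R_E = 14 − 0.879×4.7 − 0.897×1 = 8.97 V > V_CE(sat), so the active-region assumption holds.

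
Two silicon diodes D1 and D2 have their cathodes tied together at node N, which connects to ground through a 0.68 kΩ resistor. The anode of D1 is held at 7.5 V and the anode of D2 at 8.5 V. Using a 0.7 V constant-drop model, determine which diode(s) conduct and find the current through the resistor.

Only D2 conducts; I_R ≈ 11 mA

Assume both conduct. Then node N would need to be at both 7.5−0.7 = 6.8 V and 8.5−0.7 = 7.8 V, which is impossible.
Assume only D2 conducts: V_N = 8.5 − 0.7 = 7.8 V, so I_R = 7.8/0.68 = 11.5 mA.
Check D1: its anode-to-cathode voltage is 7.5 − 7.8 = -0.3 V < 0.7 V, so it is off. The assumption is consistent.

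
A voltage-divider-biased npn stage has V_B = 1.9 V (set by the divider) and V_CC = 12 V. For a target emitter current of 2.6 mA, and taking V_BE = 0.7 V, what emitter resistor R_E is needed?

V_E = V_B − V_BE = 1.9 − 0.7 = 1.2 V.
R_E = V_E / I_E = 1.2 / 2.6 = 0.462 kΩ.

R_E ≈ 0.46 kΩ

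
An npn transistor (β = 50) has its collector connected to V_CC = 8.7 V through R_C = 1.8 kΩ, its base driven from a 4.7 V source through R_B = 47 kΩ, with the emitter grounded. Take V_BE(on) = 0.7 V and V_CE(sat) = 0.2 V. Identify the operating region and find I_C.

Assume active. Base-emitter loop: I_B = (V_BB − V_BE)/R_B = (4.7 − 0.7)/47 = 0.0851 mA.
I_C = β·I_B = 50×0.0851 = 4.26 mA.
V_CE = V_CC − I_C·R_C = 8.7 − 4.26×1.8 = 1.04 V > V_CE(sat), so the active-region assumption holds.

active; I_C ≈ 4.3 mA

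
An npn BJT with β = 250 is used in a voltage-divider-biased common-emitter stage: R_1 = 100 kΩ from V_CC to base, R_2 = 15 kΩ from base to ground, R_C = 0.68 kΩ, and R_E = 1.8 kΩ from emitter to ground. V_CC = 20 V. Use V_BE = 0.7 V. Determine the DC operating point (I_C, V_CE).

I_C ≈ 1 mA, V_CE ≈ 17 V

Thevenize the base divider: V_Th = V_CC·R_2/(R_1+R_2) = 20×15/115 = 2.61 V, R_Th = R_1‖R_2 = 13 kΩ.
Base-emitter loop: V_Th = I_B·R_Th + V_BE + (β+1)I_B·R_E, so I_B = (2.61 − 0.7) / (13 + 251×1.8) = 0.00411 mA.
I_C = β·I_B = 250×0.00411 = 1.03 mA, and I_E = (β+1)I_B = 1.03 mA.
V_CE = V_CC − I_C·R_C − I_E·R_E = 20 − 1.03×0.68 − 1.03×1.8 = 17.4 V.
V_CE = 17.4 V > 0.2 V confirms active-region operation.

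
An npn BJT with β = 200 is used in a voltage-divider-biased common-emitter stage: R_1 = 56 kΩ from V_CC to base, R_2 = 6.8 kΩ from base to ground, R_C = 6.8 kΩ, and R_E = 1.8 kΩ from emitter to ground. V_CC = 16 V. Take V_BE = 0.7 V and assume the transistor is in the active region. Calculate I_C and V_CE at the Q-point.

Thevenize the base divider: V_Th = V_CC·R_2/(R_1+R_2) = 16×6.8/62.8 = 1.73 V, R_Th = R_1‖R_2 = 6.06 kΩ.
Base-emitter loop: V_Th = I_B·R_Th + V_BE + (β+1)I_B·R_E, so I_B = (1.73 − 0.7) / (6.06 + 201×1.8) = 0.00281 mA.
I_C = β·I_B = 200×0.00281 = 0.561 mA, and I_E = (β+1)I_B = 0.564 mA.
V_CE = V_CC − I_C·R_C − I_E·R_E = 16 − 0.561×6.8 − 0.564×1.8 = 11.2 V.
V_CE = 11.2 V > 0.2 V confirms active-region operation.

I_C ≈ 0.56 mA, V_CE ≈ 11 V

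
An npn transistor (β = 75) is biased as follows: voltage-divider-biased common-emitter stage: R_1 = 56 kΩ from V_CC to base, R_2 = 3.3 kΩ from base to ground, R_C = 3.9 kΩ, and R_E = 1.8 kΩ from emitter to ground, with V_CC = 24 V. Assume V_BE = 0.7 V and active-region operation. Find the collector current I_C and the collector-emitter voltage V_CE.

I_C ≈ 0.34 mA, V_CE ≈ 22 V

Thevenize the base divider: V_Th = V_CC·R_2/(R_1+R_2) = 24×3.3/59.3 = 1.34 V, R_Th = R_1‖R_2 = 3.12 kΩ.
Base-emitter loop: V_Th = I_B·R_Th + V_BE + (β+1)I_B·R_E, so I_B = (1.34 − 0.7) / (3.12 + 76×1.8) = 0.00454 mA.
I_C = β·I_B = 75×0.00454 = 0.341 mA, and I_E = (β+1)I_B = 0.345 mA.
V_CE = V_CC − I_C·R_C − I_E·R_E = 24 − 0.341×3.9 − 0.345×1.8 = 22 V.
V_CE = 22 V > 0.2 V confirms active-region operation.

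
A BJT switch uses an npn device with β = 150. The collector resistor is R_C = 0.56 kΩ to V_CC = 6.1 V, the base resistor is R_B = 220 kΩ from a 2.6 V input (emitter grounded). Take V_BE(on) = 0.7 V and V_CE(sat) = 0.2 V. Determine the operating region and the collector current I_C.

Assume active. Base-emitter loop: I_B = (V_BB − V_BE)/R_B = (2.6 − 0.7)/220 = 0.00864 mA.
I_C = β·I_B = 150×0.00864 = 1.3 mA.
V_CE = V_CC − I_C·R_C = 6.1 − 1.3×0.56 = 5.37 V > V_CE(sat), so the active-region assumption holds.

active; I_C ≈ 1.3 mA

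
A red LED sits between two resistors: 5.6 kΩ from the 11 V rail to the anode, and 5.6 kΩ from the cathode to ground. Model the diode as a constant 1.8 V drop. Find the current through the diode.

I ≈ 0.82 mA

The two resistors are in series with the diode, so KVL gives 11 = I·5.6 + 1.8 + I·5.6.
I = (11 − 1.8) / (5.6 + 5.6) kΩ = 9.2 / 11.2 = 0.821 mA.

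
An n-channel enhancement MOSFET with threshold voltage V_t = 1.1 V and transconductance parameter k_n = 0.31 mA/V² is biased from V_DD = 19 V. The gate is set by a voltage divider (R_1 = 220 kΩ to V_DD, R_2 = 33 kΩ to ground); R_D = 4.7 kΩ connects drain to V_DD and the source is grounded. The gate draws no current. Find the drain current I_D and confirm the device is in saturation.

V_G = V_DD·R_2/(R_1+R_2) = 19×33/253 = 2.48 V. With the source grounded, V_GS = V_G = 2.48 V.
Assume saturation: I_D = (k_n/2)(V_GS − V_t)² = (0.31/2)×(2.48 − 1.1)² = 0.155×1.38² = 0.294 mA.
V_DS = V_DD − I_D·R_D = 19 − 0.294×4.7 = 17.6 V.
Saturation requires V_DS ≥ V_GS − V_t = 1.38 V; 17.6 ≥ 1.38 ✓.

I_D ≈ 0.29 mA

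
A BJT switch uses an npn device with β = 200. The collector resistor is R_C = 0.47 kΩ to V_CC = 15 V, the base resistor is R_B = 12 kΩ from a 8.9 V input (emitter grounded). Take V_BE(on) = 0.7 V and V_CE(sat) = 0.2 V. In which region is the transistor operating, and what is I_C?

saturation; I_C ≈ 31 mA

Assume active: I_B = (8.9 − 0.7)/12 = 0.683 mA, giving I_C = β·I_B = 137 mA.
But then V_CE = 15 − 137×0.47 = -49.2 V < V_CE(sat) = 0.2 V — impossible in the active region.
So the transistor is saturated. With V_CE = 0.2 V, I_C = (V_CC − 0.2)/R_C = 14.8/0.47 = 31.5 mA.
Check: β·I_B = 137 mA > I_C = 31.5 mA, confirming saturation.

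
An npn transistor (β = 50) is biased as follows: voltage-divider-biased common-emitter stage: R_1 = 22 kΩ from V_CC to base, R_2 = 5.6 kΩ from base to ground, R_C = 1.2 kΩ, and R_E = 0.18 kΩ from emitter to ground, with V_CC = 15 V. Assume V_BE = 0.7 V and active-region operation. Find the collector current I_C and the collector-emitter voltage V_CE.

Thevenize the base divider: V_Th = V_CC·R_2/(R_1+R_2) = 15×5.6/27.6 = 3.04 V, R_Th = R_1‖R_2 = 4.46 kΩ.
Base-emitter loop: V_Th = I_B·R_Th + V_BE + (β+1)I_B·R_E, so I_B = (3.04 − 0.7) / (4.46 + 51×0.18) = 0.172 mA.
I_C = β·I_B = 50×0.172 = 8.59 mA, and I_E = (β+1)I_B = 8.76 mA.
V_CE = V_CC − I_C·R_C − I_E·R_E = 15 − 8.59×1.2 − 8.76×0.18 = 3.12 V.
V_CE = 3.12 V > 0.2 V confirms active-region operation.

I_C ≈ 8.6 mA, V_CE ≈ 3.1 V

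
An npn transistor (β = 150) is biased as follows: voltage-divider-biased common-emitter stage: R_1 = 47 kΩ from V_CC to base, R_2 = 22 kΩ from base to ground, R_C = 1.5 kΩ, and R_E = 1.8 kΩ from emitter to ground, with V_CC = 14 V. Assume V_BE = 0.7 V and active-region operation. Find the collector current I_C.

I_C ≈ 2 mA

Thevenize the base divider: V_Th = V_CC·R_2/(R_1+R_2) = 14×22/69 = 4.46 V, R_Th = R_1‖R_2 = 15 kΩ.
Base-emitter loop: V_Th = I_B·R_Th + V_BE + (β+1)I_B·R_E, so I_B = (4.46 − 0.7) / (15 + 151×1.8) = 0.0131 mA.
I_C = β·I_B = 150×0.0131 = 1.97 mA, and I_E = (β+1)I_B = 1.98 mA.
V_CE = V_CC − I_C·R_C − I_E·R_E = 14 − 1.97×1.5 − 1.98×1.8 = 7.48 V.
V_CE = 7.48 V > 0.2 V confirms active-region operation.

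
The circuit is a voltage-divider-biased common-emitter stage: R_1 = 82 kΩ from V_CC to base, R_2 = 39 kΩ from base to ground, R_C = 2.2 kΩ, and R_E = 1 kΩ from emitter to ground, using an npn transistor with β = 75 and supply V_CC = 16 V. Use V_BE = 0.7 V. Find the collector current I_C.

I_C ≈ 3.3 mA

Thevenize the base divider: V_Th = V_CC·R_2/(R_1+R_2) = 16×39/121 = 5.16 V, R_Th = R_1‖R_2 = 26.4 kΩ.
Base-emitter loop: V_Th = I_B·R_Th + V_BE + (β+1)I_B·R_E, so I_B = (5.16 − 0.7) / (26.4 + 76×1) = 0.0435 mA.
I_C = β·I_B = 75×0.0435 = 3.26 mA, and I_E = (β+1)I_B = 3.31 mA.
V_CE = V_CC − I_C·R_C − I_E·R_E = 16 − 3.26×2.2 − 3.31×1 = 5.51 V.
V_CE = 5.51 V > 0.2 V confirms active-region operation.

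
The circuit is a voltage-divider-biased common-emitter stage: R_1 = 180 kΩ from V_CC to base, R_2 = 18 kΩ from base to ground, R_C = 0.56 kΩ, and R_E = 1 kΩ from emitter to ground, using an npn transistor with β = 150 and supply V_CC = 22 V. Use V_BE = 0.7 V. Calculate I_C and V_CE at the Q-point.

I_C ≈ 1.2 mA, V_CE ≈ 20 V

Thevenize the base divider: V_Th = V_CC·R_2/(R_1+R_2) = 22×18/198 = 2 V, R_Th = R_1‖R_2 = 16.4 kΩ.
Base-emitter loop: V_Th = I_B·R_Th + V_BE + (β+1)I_B·R_E, so I_B = (2 − 0.7) / (16.4 + 151×1) = 0.00777 mA.
I_C = β·I_B = 150×0.00777 = 1.17 mA, and I_E = (β+1)I_B = 1.17 mA.
V_CE = V_CC − I_C·R_C − I_E·R_E = 22 − 1.17×0.56 − 1.17×1 = 20.2 V.
V_CE = 20.2 V > 0.2 V confirms active-region operation.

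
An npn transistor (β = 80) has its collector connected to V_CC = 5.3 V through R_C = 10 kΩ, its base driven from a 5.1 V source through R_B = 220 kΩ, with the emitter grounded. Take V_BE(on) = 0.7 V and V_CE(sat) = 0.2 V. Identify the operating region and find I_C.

saturation; I_C ≈ 0.51 mA

Assume active: I_B = (5.1 − 0.7)/220 = 0.02 mA, giving I_C = β·I_B = 1.6 mA.
But then V_CE = 5.3 − 1.6×10 = -10.7 V < V_CE(sat) = 0.2 V — impossible in the active region.
So the transistor is saturated. With V_CE = 0.2 V, I_C = (V_CC − 0.2)/R_C = 5.1/10 = 0.51 mA.
Check: β·I_B = 1.6 mA > I_C = 0.51 mA, confirming saturation.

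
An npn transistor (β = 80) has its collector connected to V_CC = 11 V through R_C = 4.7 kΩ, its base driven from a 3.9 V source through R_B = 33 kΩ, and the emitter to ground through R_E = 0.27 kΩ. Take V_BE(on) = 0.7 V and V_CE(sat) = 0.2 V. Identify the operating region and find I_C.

Assume active: I_B = (3.9 − 0.7)/(33 + 81×0.27) = 0.0583 mA, I_C = β·I_B = 4.67 mA.
Then V_CE = 11 − 4.67×4.7 − 4.72×0.27 = -12.2 V < 0.2 V — the active assumption fails.
Re-solve with V_CE = 0.2 V. KCL at the emitter: V_E/R_E = (V_BB−0.7−V_E)/R_B + (V_CC−0.2−V_E)/R_C, giving V_E = 0.607 V.
I_C = (V_CC − 0.2 − V_E)/R_C = (10.8 − 0.607)/4.7 = 2.17 mA.
Check: I_B = (3.2 − 0.607)/33 = 0.0786 mA, and β·I_B = 6.29 mA > I_C, confirming saturation.

saturation; I_C ≈ 2.2 mA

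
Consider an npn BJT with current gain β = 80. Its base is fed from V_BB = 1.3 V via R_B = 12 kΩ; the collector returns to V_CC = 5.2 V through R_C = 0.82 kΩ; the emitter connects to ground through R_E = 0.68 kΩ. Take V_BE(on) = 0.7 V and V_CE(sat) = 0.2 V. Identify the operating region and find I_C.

active; I_C ≈ 0.72 mA

Assume active. Base-emitter loop: I_B = (V_BB − V_BE)/(R_B + (β+1)R_E) = (1.3 − 0.7)/(12 + 81×0.68) = 0.00894 mA.
I_C = β·I_B = 80×0.00894 = 0.716 mA.
V_CE = V_CC − I_C·R_C − I_E·R_E = 5.2 − 0.716×0.82 − 0.725×0.68 = 4.12 V > V_CE(sat), so the active-region assumption holds.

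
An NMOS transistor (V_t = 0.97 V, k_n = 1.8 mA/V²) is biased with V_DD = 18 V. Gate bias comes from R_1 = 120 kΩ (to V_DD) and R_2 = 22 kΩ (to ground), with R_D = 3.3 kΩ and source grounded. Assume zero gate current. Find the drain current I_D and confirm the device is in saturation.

V_G = V_DD·R_2/(R_1+R_2) = 18×22/142 = 2.79 V. With the source grounded, V_GS = V_G = 2.79 V.
Assume saturation: I_D = (k_n/2)(V_GS − V_t)² = (1.8/2)×(2.79 − 0.97)² = 0.9×1.82² = 2.98 mA.
V_DS = V_DD − I_D·R_D = 18 − 2.98×3.3 = 8.18 V.
Saturation requires V_DS ≥ V_GS − V_t = 1.82 V; 8.18 ≥ 1.82 ✓.

I_D ≈ 3 mA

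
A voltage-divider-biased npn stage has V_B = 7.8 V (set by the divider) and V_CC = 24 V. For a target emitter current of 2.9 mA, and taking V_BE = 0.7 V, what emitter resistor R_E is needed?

R_E ≈ 2.4 kΩ

V_E = V_B − V_BE = 7.8 − 0.7 = 7.1 V.
R_E = V_E / I_E = 7.1 / 2.9 = 2.45 kΩ.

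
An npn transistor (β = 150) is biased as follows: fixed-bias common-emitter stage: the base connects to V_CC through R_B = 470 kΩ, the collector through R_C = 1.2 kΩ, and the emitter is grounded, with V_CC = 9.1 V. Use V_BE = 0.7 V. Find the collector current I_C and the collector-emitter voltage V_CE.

I_C ≈ 2.7 mA, V_CE ≈ 5.9 V

Base loop: V_CC = I_B·R_B + V_BE, so I_B = (9.1 − 0.7)/470 kΩ = 0.0179 mA.
In the active region I_C = β·I_B = 150 × 0.0179 = 2.68 mA.
Collector loop: V_CE = V_CC − I_C·R_C = 9.1 − 2.68×1.2 = 5.88 V.
Since V_CE = 5.88 V > V_CE(sat) ≈ 0.2 V, the transistor is in the active region as assumed.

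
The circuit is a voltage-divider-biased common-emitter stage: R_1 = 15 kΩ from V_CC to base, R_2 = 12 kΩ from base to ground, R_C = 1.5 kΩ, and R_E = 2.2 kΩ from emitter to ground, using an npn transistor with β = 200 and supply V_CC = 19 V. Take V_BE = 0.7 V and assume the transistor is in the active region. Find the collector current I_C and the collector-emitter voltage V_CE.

I_C ≈ 3.5 mA, V_CE ≈ 6.2 V

Thevenize the base divider: V_Th = V_CC·R_2/(R_1+R_2) = 19×12/27 = 8.44 V, R_Th = R_1‖R_2 = 6.67 kΩ.
Base-emitter loop: V_Th = I_B·R_Th + V_BE + (β+1)I_B·R_E, so I_B = (8.44 − 0.7) / (6.67 + 201×2.2) = 0.0173 mA.
I_C = β·I_B = 200×0.0173 = 3.45 mA, and I_E = (β+1)I_B = 3.47 mA.
V_CE = V_CC − I_C·R_C − I_E·R_E = 19 − 3.45×1.5 − 3.47×2.2 = 6.19 V.
V_CE = 6.19 V > 0.2 V confirms active-region operation.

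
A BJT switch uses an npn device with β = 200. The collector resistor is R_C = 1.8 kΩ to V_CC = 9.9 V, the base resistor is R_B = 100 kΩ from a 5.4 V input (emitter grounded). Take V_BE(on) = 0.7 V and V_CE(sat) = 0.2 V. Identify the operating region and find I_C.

saturation; I_C ≈ 5.4 mA

Assume active: I_B = (5.4 − 0.7)/100 = 0.047 mA, giving I_C = β·I_B = 9.4 mA.
But then V_CE = 9.9 − 9.4×1.8 = -7.02 V < V_CE(sat) = 0.2 V — impossible in the active region.
So the transistor is saturated. With V_CE = 0.2 V, I_C = (V_CC − 0.2)/R_C = 9.7/1.8 = 5.39 mA.
Check: β·I_B = 9.4 mA > I_C = 5.39 mA, confirming saturation.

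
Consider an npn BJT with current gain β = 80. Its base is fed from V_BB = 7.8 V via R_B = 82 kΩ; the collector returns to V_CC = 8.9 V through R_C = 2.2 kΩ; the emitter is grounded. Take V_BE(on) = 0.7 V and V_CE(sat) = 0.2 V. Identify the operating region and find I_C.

saturation; I_C ≈ 4 mA

Assume active: I_B = (7.8 − 0.7)/82 = 0.0866 mA, giving I_C = β·I_B = 6.93 mA.
But then V_CE = 8.9 − 6.93×2.2 = -6.34 V < V_CE(sat) = 0.2 V — impossible in the active region.
So the transistor is saturated. With V_CE = 0.2 V, I_C = (V_CC − 0.2)/R_C = 8.7/2.2 = 3.95 mA.
Check: β·I_B = 6.93 mA > I_C = 3.95 mA, confirming saturation.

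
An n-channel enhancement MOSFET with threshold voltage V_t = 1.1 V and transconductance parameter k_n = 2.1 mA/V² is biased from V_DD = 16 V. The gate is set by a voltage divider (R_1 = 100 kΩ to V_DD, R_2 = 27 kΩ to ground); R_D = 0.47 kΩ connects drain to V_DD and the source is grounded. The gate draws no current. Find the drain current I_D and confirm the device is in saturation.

I_D ≈ 5.6 mA

V_G = V_DD·R_2/(R_1+R_2) = 16×27/127 = 3.4 V. With the source grounded, V_GS = V_G = 3.4 V.
Assume saturation: I_D = (k_n/2)(V_GS − V_t)² = (2.1/2)×(3.4 − 1.1)² = 1.05×2.3² = 5.56 mA.
V_DS = V_DD − I_D·R_D = 16 − 5.56×0.47 = 13.4 V.
Saturation requires V_DS ≥ V_GS − V_t = 2.3 V; 13.4 ≥ 2.3 ✓.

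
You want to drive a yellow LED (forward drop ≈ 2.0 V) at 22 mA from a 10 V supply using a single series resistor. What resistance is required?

R ≈ 0.36 kΩ

The resistor drops V_S − V_D = 10 − 2.0 = 8 V at 22 mA.
R = 8 V / 22 mA = 0.364 kΩ.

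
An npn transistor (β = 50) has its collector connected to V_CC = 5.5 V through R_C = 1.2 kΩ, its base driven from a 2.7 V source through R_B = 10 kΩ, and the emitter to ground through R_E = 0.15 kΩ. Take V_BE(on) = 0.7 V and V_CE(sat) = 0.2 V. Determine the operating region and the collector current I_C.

Assume active: I_B = (2.7 − 0.7)/(10 + 51×0.15) = 0.113 mA, I_C = β·I_B = 5.67 mA.
Then V_CE = 5.5 − 5.67×1.2 − 5.78×0.15 = -2.17 V < 0.2 V — the active assumption fails.
Re-solve with V_CE = 0.2 V. KCL at the emitter: V_E/R_E = (V_BB−0.7−V_E)/R_B + (V_CC−0.2−V_E)/R_C, giving V_E = 0.607 V.
I_C = (V_CC − 0.2 − V_E)/R_C = (5.3 − 0.607)/1.2 = 3.91 mA.
Check: I_B = (2 − 0.607)/10 = 0.139 mA, and β·I_B = 6.96 mA > I_C, confirming saturation.

saturation; I_C ≈ 3.9 mA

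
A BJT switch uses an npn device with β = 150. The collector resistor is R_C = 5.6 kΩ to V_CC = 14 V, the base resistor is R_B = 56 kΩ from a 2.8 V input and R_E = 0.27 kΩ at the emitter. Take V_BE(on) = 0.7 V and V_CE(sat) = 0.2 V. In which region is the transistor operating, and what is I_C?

saturation; I_C ≈ 2.3 mA

Assume active: I_B = (2.8 − 0.7)/(56 + 151×0.27) = 0.0217 mA, I_C = β·I_B = 3.26 mA.
Then V_CE = 14 − 3.26×5.6 − 3.28×0.27 = -5.11 V < 0.2 V — the active assumption fails.
Re-solve with V_CE = 0.2 V. KCL at the emitter: V_E/R_E = (V_BB−0.7−V_E)/R_B + (V_CC−0.2−V_E)/R_C, giving V_E = 0.641 V.
I_C = (V_CC − 0.2 − V_E)/R_C = (13.8 − 0.641)/5.6 = 2.35 mA.
Check: I_B = (2.1 − 0.641)/56 = 0.026 mA, and β·I_B = 3.91 mA > I_C, confirming saturation.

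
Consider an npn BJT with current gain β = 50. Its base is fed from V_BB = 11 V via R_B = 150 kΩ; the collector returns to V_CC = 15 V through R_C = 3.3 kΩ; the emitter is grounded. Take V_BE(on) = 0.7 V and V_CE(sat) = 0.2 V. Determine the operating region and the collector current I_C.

Assume active. Base-emitter loop: I_B = (V_BB − V_BE)/R_B = (11 − 0.7)/150 = 0.0687 mA.
I_C = β·I_B = 50×0.0687 = 3.43 mA.
V_CE = V_CC − I_C·R_C = 15 − 3.43×3.3 = 3.67 V > V_CE(sat), so the active-region assumption holds.

active; I_C ≈ 3.4 mA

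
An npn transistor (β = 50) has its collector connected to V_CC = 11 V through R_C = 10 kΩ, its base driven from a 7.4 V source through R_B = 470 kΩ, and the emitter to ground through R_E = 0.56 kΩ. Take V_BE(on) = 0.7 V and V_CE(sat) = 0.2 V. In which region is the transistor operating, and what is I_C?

Assume active. Base-emitter loop: I_B = (V_BB − V_BE)/(R_B + (β+1)R_E) = (7.4 − 0.7)/(470 + 51×0.56) = 0.0134 mA.
I_C = β·I_B = 50×0.0134 = 0.672 mA.
V_CE = V_CC − I_C·R_C − I_E·R_E = 11 − 0.672×10 − 0.685×0.56 = 3.9 V > V_CE(sat), so the active-region assumption holds.

active; I_C ≈ 0.67 mA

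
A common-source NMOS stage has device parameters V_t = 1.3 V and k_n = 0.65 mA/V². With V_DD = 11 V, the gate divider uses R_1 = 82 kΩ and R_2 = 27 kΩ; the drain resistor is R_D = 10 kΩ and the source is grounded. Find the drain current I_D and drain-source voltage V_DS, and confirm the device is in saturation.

V_G = V_DD·R_2/(R_1+R_2) = 11×27/109 = 2.72 V. With the source grounded, V_GS = V_G = 2.72 V.
Assume saturation: I_D = (k_n/2)(V_GS − V_t)² = (0.65/2)×(2.72 − 1.3)² = 0.325×1.42² = 0.66 mA.
V_DS = V_DD − I_D·R_D = 11 − 0.66×10 = 4.4 V.
Saturation requires V_DS ≥ V_GS − V_t = 1.42 V; 4.4 ≥ 1.42 ✓.

I_D ≈ 0.66 mA, V_DS ≈ 4.4 V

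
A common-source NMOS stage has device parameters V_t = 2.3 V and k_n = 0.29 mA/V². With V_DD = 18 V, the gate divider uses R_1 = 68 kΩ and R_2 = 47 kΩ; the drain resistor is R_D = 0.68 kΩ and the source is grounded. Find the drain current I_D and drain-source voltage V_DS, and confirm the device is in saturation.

I_D ≈ 3.7 mA, V_DS ≈ 15 V

V_G = V_DD·R_2/(R_1+R_2) = 18×47/115 = 7.36 V. With the source grounded, V_GS = V_G = 7.36 V.
Assume saturation: I_D = (k_n/2)(V_GS − V_t)² = (0.29/2)×(7.36 − 2.3)² = 0.145×5.06² = 3.71 mA.
V_DS = V_DD − I_D·R_D = 18 − 3.71×0.68 = 15.5 V.
Saturation requires V_DS ≥ V_GS − V_t = 5.06 V; 15.5 ≥ 5.06 ✓.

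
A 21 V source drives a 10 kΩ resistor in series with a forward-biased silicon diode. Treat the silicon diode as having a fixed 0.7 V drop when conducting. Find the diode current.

KVL around the loop: 21 = V_D + I·R = 0.7 + I × 10 kΩ.
So I = (21 − 0.7) / 10 kΩ = 20.3 / 10 = 2.03 mA.

I ≈ 2 mA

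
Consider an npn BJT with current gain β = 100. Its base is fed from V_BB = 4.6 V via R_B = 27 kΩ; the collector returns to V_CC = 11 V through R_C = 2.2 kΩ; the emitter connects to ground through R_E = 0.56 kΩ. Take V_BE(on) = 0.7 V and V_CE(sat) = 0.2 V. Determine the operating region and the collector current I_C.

Assume active: I_B = (4.6 − 0.7)/(27 + 101×0.56) = 0.0467 mA, I_C = β·I_B = 4.67 mA.
Then V_CE = 11 − 4.67×2.2 − 4.71×0.56 = -1.91 V < 0.2 V — the active assumption fails.
Re-solve with V_CE = 0.2 V. KCL at the emitter: V_E/R_E = (V_BB−0.7−V_E)/R_B + (V_CC−0.2−V_E)/R_C, giving V_E = 2.22 V.
I_C = (V_CC − 0.2 − V_E)/R_C = (10.8 − 2.22)/2.2 = 3.9 mA.
Check: I_B = (3.9 − 2.22)/27 = 0.0623 mA, and β·I_B = 6.23 mA > I_C, confirming saturation.

saturation; I_C ≈ 3.9 mA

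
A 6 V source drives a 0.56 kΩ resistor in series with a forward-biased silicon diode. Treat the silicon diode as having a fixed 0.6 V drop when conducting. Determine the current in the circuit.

I ≈ 9.6 mA

KVL around the loop: 6 = V_D + I·R = 0.6 + I × 0.56 kΩ.
So I = (6 − 0.6) / 0.56 kΩ = 5.4 / 0.56 = 9.64 mA.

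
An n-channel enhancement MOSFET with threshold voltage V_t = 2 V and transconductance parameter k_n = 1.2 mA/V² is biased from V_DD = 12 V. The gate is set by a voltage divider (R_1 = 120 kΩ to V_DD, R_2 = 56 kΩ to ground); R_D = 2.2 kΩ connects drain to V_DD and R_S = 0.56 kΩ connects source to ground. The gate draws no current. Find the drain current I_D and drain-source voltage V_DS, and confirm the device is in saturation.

V_G = V_DD·R_2/(R_1+R_2) = 12×56/176 = 3.82 V.
Assume saturation: I_D = (k_n/2)(V_GS − V_t)² with V_GS = V_G − I_D·R_S = 3.82 − 0.56·I_D.
Substituting gives 0.188·I_D² − 2.22·I_D + 1.98 = 0, with roots I_D = 0.973 or 10.8 mA.
The root I_D = 10.8 mA gives V_GS = -2.25 V ≤ V_t, so take I_D = 0.973 mA.
Then V_GS = 3.27 V and V_DS = V_DD − I_D(R_D+R_S) = 12 − 0.973×2.76 = 9.31 V.
Saturation requires V_DS ≥ V_GS − V_t = 1.27 V; 9.31 ≥ 1.27 ✓.

I_D ≈ 0.97 mA, V_DS ≈ 9.3 V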